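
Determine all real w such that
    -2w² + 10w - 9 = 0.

Discriminant: (10)² − 4·(-2)·(-9) = 28.
Quadratic formula: w = (-10 ± √28) / (-4).
So w = 5/2 - √(7)/2 ≈ 1.1771 or w = √(7)/2 + 5/2 ≈ 3.8229.

w = 1.1771 or w = 3.8229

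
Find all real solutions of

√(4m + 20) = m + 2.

Square both sides: 4m + 20 = (m + 2)².
Expand and rearrange: m² - 16 = 0.
Solving gives m = 4 or m = -4.
Check each candidate in the original equation:
  m = 4: √(36) = 6, while m + 2 = 6 — valid.
  m = -4: √(4) = 2, while m + 2 = -2 — extraneous.

m = 4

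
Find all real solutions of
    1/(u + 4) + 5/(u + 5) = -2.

Multiply both sides by (u + 4)(u + 5):
(u + 5) + 5(u + 4) = -2(u + 4)(u + 5).
Expand and collect terms: -2u² - 24u - 65 = 0.
By the quadratic formula, u = (24 ± √56) / -4, so u ≈ -7.8708 or u ≈ -4.1292.
Neither value makes a denominator zero (u ≠ -4, u ≠ -5), so both are valid.

u = -7.8708 or u = -4.1292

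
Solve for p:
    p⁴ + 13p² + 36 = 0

Let u = p². The equation becomes u² + 13u + 36 = 0.
Factor: (u + 4)(u + 9) = 0, so u = -4 or u = -9.
p² = -4 < 0 has no real solution.
p² = -9 < 0 has no real solution.

No real solutions.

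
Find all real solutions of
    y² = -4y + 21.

Bring every term to one side: y² + 4y - 21 = 0.
Factor: (y + 7)(y - 3) = 0.
So y = -7 or y = 3.

y = -7 or y = 3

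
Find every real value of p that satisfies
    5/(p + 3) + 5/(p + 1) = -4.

p = -4.8508 or p = -1.6492

Multiply both sides by (p + 3)(p + 1):
5(p + 1) + 5(p + 3) = -4(p + 3)(p + 1).
Expand and collect terms: -4p^2 - 26p - 32 = 0.
By the quadratic formula, p = (26 +/- sqrt(164)) / -8, so p ~= -4.8508 or p ~= -1.6492.
Neither value makes a denominator zero (p != -3, p != -1), so both are valid.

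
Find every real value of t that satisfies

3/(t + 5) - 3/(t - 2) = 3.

Multiply both sides by (t + 5)(t - 2):
3(t - 2) - 3(t + 5) = 3(t + 5)(t - 2).
Expand and collect terms: 3t^2 + 9t - 9 = 0.
By the quadratic formula, t = (-9 +/- sqrt(189)) / 6, so t ~= 0.7913 or t ~= -3.7913.
Neither value makes a denominator zero (t != -5, t != 2), so both are valid.

t = -3.7913 or t = 0.7913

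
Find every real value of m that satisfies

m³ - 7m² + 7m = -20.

Rearrange: m³ - 7m² + 7m + 20 = 0.
Possible rational roots are divisors of 20. Testing m = 4 gives 0, so (m - 4) is a factor.
Divide: m³ - 7m² + 7m + 20 = (m - 4)(m² - 3m - 5).
Apply the quadratic formula to m² - 3m - 5 = 0: m = (3 ± √29)/2, i.e. m ≈ 4.1926 or m ≈ -1.1926.

m = -1.1926 or m = 4 or m = 4.1926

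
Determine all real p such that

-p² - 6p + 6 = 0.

p = -6.873 or p = 0.873

Discriminant: (-6)² − 4·(-1)·6 = 60.
Quadratic formula: p = (6 ± √60) / (-2).
So p = -√(15) - 3 ≈ -6.873 or p = -3 + √(15) ≈ 0.873.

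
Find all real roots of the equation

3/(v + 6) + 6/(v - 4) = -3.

v = -7.217 or v = 2.217

Multiply both sides by (v + 6)(v - 4):
3(v - 4) + 6(v + 6) = -3(v + 6)(v - 4).
Expand and collect terms: -3v² - 15v + 48 = 0.
By the quadratic formula, v = (15 ± √801) / -6, so v ≈ -7.217 or v ≈ 2.217.
Neither value makes a denominator zero (v ≠ -6, v ≠ 4), so both are valid.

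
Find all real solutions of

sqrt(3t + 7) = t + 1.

t = 3

Square both sides: 3t + 7 = (t + 1)^2.
Expand and rearrange: t^2 - t - 6 = 0.
Solving gives t = 3 or t = -2.
Check each candidate in the original equation:
  t = 3: sqrt(16) = 4, while t + 1 = 4 — valid.
  t = -2: sqrt(1) = 1, while t + 1 = -1 — extraneous.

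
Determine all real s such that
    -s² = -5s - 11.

Rearrange to standard form: -s² + 5s + 11 = 0.
Discriminant: (5)² − 4·(-1)·11 = 69.
Quadratic formula: s = (-5 ± √69) / (-2).
So s = 5/2 - √(69)/2 ≈ -1.6533 or s = 5/2 + √(69)/2 ≈ 6.6533.

s = -1.6533 or s = 6.6533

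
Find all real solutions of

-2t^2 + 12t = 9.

t = 0.8787 or t = 5.1213

Rearrange to standard form: -2t^2 + 12t - 9 = 0.
Discriminant: (12)^2 - 4*(-2)*(-9) = 72.
Quadratic formula: t = (-12 +/- sqrt(72)) / (-4).
So t = 3 - 3*sqrt(2)/2 ~= 0.8787 or t = 3*sqrt(2)/2 + 3 ~= 5.1213.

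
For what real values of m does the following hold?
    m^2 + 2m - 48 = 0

m = -8 or m = 6

Factor: (m + 8)(m - 6) = 0.
So m = -8 or m = 6.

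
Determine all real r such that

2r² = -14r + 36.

Bring every term to one side: 2r² + 14r - 36 = 0.
Factor: 2(r + 9)(r - 2) = 0.
So r = -9 or r = 2.

r = -9 or r = 2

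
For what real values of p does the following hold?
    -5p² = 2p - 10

p = -1.6283 or p = 1.2283

Rearrange to standard form: -5p² - 2p + 10 = 0.
Discriminant: (-2)² − 4·(-5)·10 = 204.
Quadratic formula: p = (2 ± √204) / (-10).
So p = -√(51)/5 - 1/5 ≈ -1.6283 or p = -1/5 + √(51)/5 ≈ 1.2283.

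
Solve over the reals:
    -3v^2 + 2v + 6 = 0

Discriminant: (2)^2 - 4*(-3)*6 = 76.
Quadratic formula: v = (-2 +/- sqrt(76)) / (-6).
So v = 1/3 - sqrt(19)/3 ~= -1.1196 or v = 1/3 + sqrt(19)/3 ~= 1.7863.

v = -1.1196 or v = 1.7863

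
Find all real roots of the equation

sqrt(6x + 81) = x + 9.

x = 0

Square both sides: 6x + 81 = (x + 9)^2.
Expand and rearrange: x^2 + 12x = 0.
Solving gives x = 0 or x = -12.
Check each candidate in the original equation:
  x = 0: sqrt(81) = 9, while x + 9 = 9 — valid.
  x = -12: sqrt(9) = 3, while x + 9 = -3 — extraneous.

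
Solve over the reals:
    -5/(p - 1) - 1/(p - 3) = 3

p = -0.8257 or p = 2.8257

Multiply both sides by (p - 1)(p - 3):
-5(p - 3) - (p - 1) = 3(p - 1)(p - 3).
Expand and collect terms: 3p² - 6p - 7 = 0.
By the quadratic formula, p = (6 ± √120) / 6, so p ≈ 2.8257 or p ≈ -0.8257.
Neither value makes a denominator zero (p ≠ 1, p ≠ 3), so both are valid.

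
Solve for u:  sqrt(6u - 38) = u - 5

Square both sides: 6u - 38 = (u - 5)^2.
Expand and rearrange: u^2 - 16u + 63 = 0.
Solving gives u = 9 or u = 7.
Check each candidate in the original equation:
  u = 9: sqrt(16) = 4, while u - 5 = 4 — valid.
  u = 7: sqrt(4) = 2, while u - 5 = 2 — valid.

u = 7 or u = 9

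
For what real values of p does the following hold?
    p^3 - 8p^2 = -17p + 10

Rearrange: p^3 - 8p^2 + 17p - 10 = 0.
Possible rational roots are divisors of -10. Testing p = 1 gives 0, so (p - 1) is a factor.
Divide: p^3 - 8p^2 + 17p - 10 = (p - 1)(p^2 - 7p + 10).
Factor the quadratic: p = 5 or p = 2.

p = 1 or p = 2 or p = 5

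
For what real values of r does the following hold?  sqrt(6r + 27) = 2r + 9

Square both sides: 6r + 27 = (2r + 9)^2.
Expand and rearrange: 4r^2 + 30r + 54 = 0.
Solving gives r = -3 or r = -4.5.
Check each candidate in the original equation:
  r = -3: sqrt(9) = 3, while 2r + 9 = 3 — valid.
  r = -4.5: sqrt(0) = 0, while 2r + 9 = 0 — valid.

r = -4.5 or r = -3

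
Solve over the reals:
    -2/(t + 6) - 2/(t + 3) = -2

t = -5.3028 or t = -1.6972

Multiply both sides by (t + 6)(t + 3):
-2(t + 3) - 2(t + 6) = -2(t + 6)(t + 3).
Expand and collect terms: -2t² - 14t - 18 = 0.
By the quadratic formula, t = (14 ± √52) / -4, so t ≈ -5.3028 or t ≈ -1.6972.
Neither value makes a denominator zero (t ≠ -6, t ≠ -3), so both are valid.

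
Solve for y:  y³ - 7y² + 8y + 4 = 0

y = -0.3723 or y = 2 or y = 5.3723

Possible rational roots are divisors of 4. Testing y = 2 gives 0, so (y - 2) is a factor.
Divide: y³ - 7y² + 8y + 4 = (y - 2)(y² - 5y - 2).
Apply the quadratic formula to y² - 5y - 2 = 0: y = (5 ± √33)/2, i.e. y ≈ 5.3723 or y ≈ -0.3723.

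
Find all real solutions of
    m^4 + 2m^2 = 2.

m = -0.8556 or m = 0.8556

Let u = m^2. The equation becomes u^2 + 2u - 2 = 0.
By the quadratic formula, u = -1 + sqrt(3) or u = -sqrt(3) - 1.
m^2 = -1 + sqrt(3) gives m = +/-sqrt(-1 + sqrt(3)) ~= +/-0.8556.
m^2 = -sqrt(3) - 1 < 0 has no real solution.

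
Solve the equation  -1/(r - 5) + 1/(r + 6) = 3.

r = -5.6559 or r = 4.6559

Multiply both sides by (r - 5)(r + 6):
-(r + 6) + (r - 5) = 3(r - 5)(r + 6).
Expand and collect terms: 3r^2 + 3r - 79 = 0.
By the quadratic formula, r = (-3 +/- sqrt(957)) / 6, so r ~= 4.6559 or r ~= -5.6559.
Neither value makes a denominator zero (r != 5, r != -6), so both are valid.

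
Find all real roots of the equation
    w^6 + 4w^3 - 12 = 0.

w = -1.8171 or w = 1.2599

Let u = w^3. The equation becomes u^2 + 4u - 12 = 0.
Factor: (u + 6)(u - 2) = 0, so u = -6 or u = 2.
w^3 = -6 gives w = -(6)^(1/3) ~= -1.8171.
w^3 = 2 gives w = (2)^(1/3) ~= 1.2599.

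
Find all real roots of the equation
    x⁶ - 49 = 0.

x = -1.9129 or x = 1.9129

Let u = x³. The equation becomes u² - 49 = 0.
Factor: (u + 7)(u - 7) = 0, so u = -7 or u = 7.
x³ = -7 gives x = -∛(7) ≈ -1.9129.
x³ = 7 gives x = ∛(7) ≈ 1.9129.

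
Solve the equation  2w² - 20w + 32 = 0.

w = 2 or w = 8

Factor: 2(w - 8)(w - 2) = 0.
So w = 8 or w = 2.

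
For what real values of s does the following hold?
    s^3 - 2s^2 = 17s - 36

Rearrange: s^3 - 2s^2 - 17s + 36 = 0.
Possible rational roots are divisors of 36. Testing s = 4 gives 0, so (s - 4) is a factor.
Divide: s^3 - 2s^2 - 17s + 36 = (s - 4)(s^2 + 2s - 9).
Apply the quadratic formula to s^2 + 2s - 9 = 0: s = (-2 +/- sqrt(40))/2, i.e. s ~= 2.1623 or s ~= -4.1623.

s = -4.1623 or s = 2.1623 or s = 4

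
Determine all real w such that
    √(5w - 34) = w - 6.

w = 7 or w = 10

Square both sides: 5w - 34 = (w - 6)².
Expand and rearrange: w² - 17w + 70 = 0.
Solving gives w = 10 or w = 7.
Check each candidate in the original equation:
  w = 10: √(16) = 4, while w - 6 = 4 — valid.
  w = 7: √(1) = 1, while w - 6 = 1 — valid.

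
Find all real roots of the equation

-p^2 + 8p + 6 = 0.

Discriminant: (8)^2 - 4*(-1)*6 = 88.
Quadratic formula: p = (-8 +/- sqrt(88)) / (-2).
So p = 4 - sqrt(22) ~= -0.6904 or p = 4 + sqrt(22) ~= 8.6904.

p = -0.6904 or p = 8.6904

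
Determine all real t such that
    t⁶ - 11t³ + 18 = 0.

Let u = t³. The equation becomes u² - 11u + 18 = 0.
Factor: (u - 9)(u - 2) = 0, so u = 9 or u = 2.
t³ = 9 gives t = ∛(9) ≈ 2.0801.
t³ = 2 gives t = ∛(2) ≈ 1.2599.

t = 1.2599 or t = 2.0801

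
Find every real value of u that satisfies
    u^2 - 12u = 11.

u = -0.8557 or u = 12.8557

Rearrange to standard form: u^2 - 12u - 11 = 0.
Discriminant: (-12)^2 - 4*1*(-11) = 188.
Quadratic formula: u = (12 +/- sqrt(188)) / 2.
So u = 6 + sqrt(47) ~= 12.8557 or u = 6 - sqrt(47) ~= -0.8557.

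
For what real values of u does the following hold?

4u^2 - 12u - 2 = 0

u = -0.1583 or u = 3.1583

Discriminant: (-12)^2 - 4*4*(-2) = 176.
Quadratic formula: u = (12 +/- sqrt(176)) / 8.
So u = 3/2 + sqrt(11)/2 ~= 3.1583 or u = 3/2 - sqrt(11)/2 ~= -0.1583.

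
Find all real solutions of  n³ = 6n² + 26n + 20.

n = -2 or n = -1.099 or n = 9.099

Rearrange: n³ - 6n² - 26n - 20 = 0.
Possible rational roots are divisors of -20. Testing n = -2 gives 0, so (n + 2) is a factor.
Divide: n³ - 6n² - 26n - 20 = (n + 2)(n² - 8n - 10).
Apply the quadratic formula to n² - 8n - 10 = 0: n = (8 ± √104)/2, i.e. n ≈ 9.099 or n ≈ -1.099.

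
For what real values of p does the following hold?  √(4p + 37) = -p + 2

Square both sides: 4p + 37 = (-p + 2)².
Expand and rearrange: p² - 8p - 33 = 0.
Solving gives p = 11 or p = -3.
Check each candidate in the original equation:
  p = 11: √(81) = 9, while -p + 2 = -9 — extraneous.
  p = -3: √(25) = 5, while -p + 2 = 5 — valid.

p = -3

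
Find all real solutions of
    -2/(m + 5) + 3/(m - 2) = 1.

m = -6.4772 or m = 4.4772

Multiply both sides by (m + 5)(m - 2):
-2(m - 2) + 3(m + 5) = (m + 5)(m - 2).
Expand and collect terms: m² + 2m - 29 = 0.
By the quadratic formula, m = (-2 ± √120) / 2, so m ≈ 4.4772 or m ≈ -6.4772.
Neither value makes a denominator zero (m ≠ -5, m ≠ 2), so both are valid.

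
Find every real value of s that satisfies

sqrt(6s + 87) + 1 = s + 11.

Isolate the radical: sqrt(6s + 87) = s + 10.
Square both sides: 6s + 87 = (s + 10)^2.
Expand and rearrange: s^2 + 14s + 13 = 0.
Solving gives s = -1 or s = -13.
Check each candidate in the original equation:
  s = -1: sqrt(81) = 9, while s + 10 = 9 — valid.
  s = -13: sqrt(9) = 3, while s + 10 = -3 — extraneous.

s = -1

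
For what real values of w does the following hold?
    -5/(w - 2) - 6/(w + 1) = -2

w = 0.2396 or w = 6.2604

Multiply both sides by (w - 2)(w + 1):
-5(w + 1) - 6(w - 2) = -2(w - 2)(w + 1).
Expand and collect terms: -2w² + 13w - 3 = 0.
By the quadratic formula, w = (-13 ± √145) / -4, so w ≈ 0.2396 or w ≈ 6.2604.
Neither value makes a denominator zero (w ≠ 2, w ≠ -1), so both are valid.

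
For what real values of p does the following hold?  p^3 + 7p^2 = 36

Rearrange: p^3 + 7p^2 - 36 = 0.
Possible rational roots are divisors of -36. Testing p = -3 gives 0, so (p + 3) is a factor.
Divide: p^3 + 7p^2 - 36 = (p + 3)(p^2 + 4p - 12).
Factor the quadratic: p = 2 or p = -6.

p = -6 or p = -3 or p = 2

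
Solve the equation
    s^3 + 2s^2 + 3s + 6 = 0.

s = -2

Possible rational roots are divisors of 6. Testing s = -2 gives 0, so (s + 2) is a factor.
Divide: s^3 + 2s^2 + 3s + 6 = (s + 2)(s^2 + 3).
The quadratic s^2 + 3 has discriminant -12 < 0, so no further real roots.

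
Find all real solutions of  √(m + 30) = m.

m = 6

Square both sides: m + 30 = (m)².
Expand and rearrange: m² - m - 30 = 0.
Solving gives m = 6 or m = -5.
Check each candidate in the original equation:
  m = 6: √(36) = 6, while m = 6 — valid.
  m = -5: √(25) = 5, while m = -5 — extraneous.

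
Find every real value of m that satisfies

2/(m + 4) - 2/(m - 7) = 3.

Multiply both sides by (m + 4)(m - 7):
2(m - 7) - 2(m + 4) = 3(m + 4)(m - 7).
Expand and collect terms: 3m² - 9m - 62 = 0.
By the quadratic formula, m = (9 ± √825) / 6, so m ≈ 6.2871 or m ≈ -3.2871.
Neither value makes a denominator zero (m ≠ -4, m ≠ 7), so both are valid.

m = -3.2871 or m = 6.2871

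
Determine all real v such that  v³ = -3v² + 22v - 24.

v = -6.772 or v = 1.772 or v = 2

Rearrange: v³ + 3v² - 22v + 24 = 0.
Possible rational roots are divisors of 24. Testing v = 2 gives 0, so (v - 2) is a factor.
Divide: v³ + 3v² - 22v + 24 = (v - 2)(v² + 5v - 12).
Apply the quadratic formula to v² + 5v - 12 = 0: v = (-5 ± √73)/2, i.e. v ≈ 1.772 or v ≈ -6.772.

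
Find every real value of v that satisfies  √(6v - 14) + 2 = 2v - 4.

Isolate the radical: √(6v - 14) = 2v - 6.
Square both sides: 6v - 14 = (2v - 6)².
Expand and rearrange: 4v² - 30v + 50 = 0.
Solving gives v = 5 or v = 2.5.
Check each candidate in the original equation:
  v = 5: √(16) = 4, while 2v - 6 = 4 — valid.
  v = 2.5: √(1) = 1, while 2v - 6 = -1 — extraneous.

v = 5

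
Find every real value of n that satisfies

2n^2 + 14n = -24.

n = -4 or n = -3

Bring every term to one side: 2n^2 + 14n + 24 = 0.
Factor: 2(n + 4)(n + 3) = 0.
So n = -4 or n = -3.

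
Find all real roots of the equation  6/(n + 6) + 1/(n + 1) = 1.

Multiply both sides by (n + 6)(n + 1):
6(n + 1) + (n + 6) = (n + 6)(n + 1).
Expand and collect terms: n² - 6 = 0.
By the quadratic formula, n = (0 ± √24) / 2, so n ≈ 2.4495 or n ≈ -2.4495.
Neither value makes a denominator zero (n ≠ -6, n ≠ -1), so both are valid.

n = -2.4495 or n = 2.4495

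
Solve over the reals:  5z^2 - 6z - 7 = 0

z = -0.7266 or z = 1.9266

Discriminant: (-6)^2 - 4*5*(-7) = 176.
Quadratic formula: z = (6 +/- sqrt(176)) / 10.
So z = 3/5 + 2*sqrt(11)/5 ~= 1.9266 or z = 3/5 - 2*sqrt(11)/5 ~= -0.7266.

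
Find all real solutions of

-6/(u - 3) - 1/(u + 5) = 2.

Multiply both sides by (u - 3)(u + 5):
-6(u + 5) - (u - 3) = 2(u - 3)(u + 5).
Expand and collect terms: 2u^2 + 11u - 3 = 0.
By the quadratic formula, u = (-11 +/- sqrt(145)) / 4, so u ~= 0.2604 or u ~= -5.7604.
Neither value makes a denominator zero (u != 3, u != -5), so both are valid.

u = -5.7604 or u = 0.2604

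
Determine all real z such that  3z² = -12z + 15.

z = -5 or z = 1

Bring every term to one side: 3z² + 12z - 15 = 0.
Factor: 3(z + 5)(z - 1) = 0.
So z = -5 or z = 1.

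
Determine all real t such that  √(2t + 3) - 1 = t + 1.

t = -1

Isolate the radical: √(2t + 3) = t + 2.
Square both sides: 2t + 3 = (t + 2)².
Expand and rearrange: t² + 2t + 1 = 0.
This gives the repeated root t = -1.
Check in the original equation:
  t = -1: √(1) = 1, while t + 2 = 1 — valid.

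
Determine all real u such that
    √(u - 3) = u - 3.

u = 3 or u = 4

Square both sides: u - 3 = (u - 3)².
Expand and rearrange: u² - 7u + 12 = 0.
Solving gives u = 4 or u = 3.
Check each candidate in the original equation:
  u = 4: √(1) = 1, while u - 3 = 1 — valid.
  u = 3: √(0) = 0, while u - 3 = 0 — valid.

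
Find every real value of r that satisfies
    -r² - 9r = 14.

r = -7 or r = -2

Bring every term to one side: -r² - 9r - 14 = 0.
Factor: -1(r + 7)(r + 2) = 0.
So r = -7 or r = -2.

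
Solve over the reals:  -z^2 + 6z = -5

Rearrange to standard form: -z^2 + 6z + 5 = 0.
Discriminant: (6)^2 - 4*(-1)*5 = 56.
Quadratic formula: z = (-6 +/- sqrt(56)) / (-2).
So z = 3 - sqrt(14) ~= -0.7417 or z = 3 + sqrt(14) ~= 6.7417.

z = -0.7417 or z = 6.7417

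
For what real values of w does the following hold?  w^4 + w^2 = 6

Let u = w^2. The equation becomes u^2 + u - 6 = 0.
Factor: (u + 3)(u - 2) = 0, so u = -3 or u = 2.
w^2 = -3 < 0 has no real solution.
w^2 = 2 gives w = +/-sqrt(2) ~= +/-1.4142.

w = -1.4142 or w = 1.4142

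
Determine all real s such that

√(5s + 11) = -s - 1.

s = -2

Square both sides: 5s + 11 = (-s - 1)².
Expand and rearrange: s² - 3s - 10 = 0.
Solving gives s = 5 or s = -2.
Check each candidate in the original equation:
  s = 5: √(36) = 6, while -s - 1 = -6 — extraneous.
  s = -2: √(1) = 1, while -s - 1 = 1 — valid.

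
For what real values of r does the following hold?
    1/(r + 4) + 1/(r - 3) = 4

r = -3.7589 or r = 3.2589

Multiply both sides by (r + 4)(r - 3):
(r - 3) + (r + 4) = 4(r + 4)(r - 3).
Expand and collect terms: 4r² + 2r - 49 = 0.
By the quadratic formula, r = (-2 ± √788) / 8, so r ≈ 3.2589 or r ≈ -3.7589.
Neither value makes a denominator zero (r ≠ -4, r ≠ 3), so both are valid.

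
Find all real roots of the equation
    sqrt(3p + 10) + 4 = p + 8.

Isolate the radical: sqrt(3p + 10) = p + 4.
Square both sides: 3p + 10 = (p + 4)^2.
Expand and rearrange: p^2 + 5p + 6 = 0.
Solving gives p = -2 or p = -3.
Check each candidate in the original equation:
  p = -2: sqrt(4) = 2, while p + 4 = 2 — valid.
  p = -3: sqrt(1) = 1, while p + 4 = 1 — valid.

p = -3 or p = -2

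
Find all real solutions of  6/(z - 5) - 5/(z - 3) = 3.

Multiply both sides by (z - 5)(z - 3):
6(z - 3) - 5(z - 5) = 3(z - 5)(z - 3).
Expand and collect terms: 3z^2 - 25z + 38 = 0.
Factor or apply the quadratic formula: z = 6.3333 or z = 2.
Neither value makes a denominator zero (z != 5, z != 3), so both are valid.

z = 2 or z = 6.3333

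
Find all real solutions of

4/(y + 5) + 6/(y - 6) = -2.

Multiply both sides by (y + 5)(y - 6):
4(y - 6) + 6(y + 5) = -2(y + 5)(y - 6).
Expand and collect terms: -2y² - 8y + 54 = 0.
By the quadratic formula, y = (8 ± √496) / -4, so y ≈ -7.5678 or y ≈ 3.5678.
Neither value makes a denominator zero (y ≠ -5, y ≠ 6), so both are valid.

y = -7.5678 or y = 3.5678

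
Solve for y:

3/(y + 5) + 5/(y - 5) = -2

Multiply both sides by (y + 5)(y - 5):
3(y - 5) + 5(y + 5) = -2(y + 5)(y - 5).
Expand and collect terms: -2y^2 - 8y + 40 = 0.
By the quadratic formula, y = (8 +/- sqrt(384)) / -4, so y ~= -6.899 or y ~= 2.899.
Neither value makes a denominator zero (y != -5, y != 5), so both are valid.

y = -6.899 or y = 2.899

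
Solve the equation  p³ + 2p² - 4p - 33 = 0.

p = 3

Possible rational roots are divisors of -33. Testing p = 3 gives 0, so (p - 3) is a factor.
Divide: p³ + 2p² - 4p - 33 = (p - 3)(p² + 5p + 11).
The quadratic p² + 5p + 11 has discriminant -19 < 0, so no further real roots.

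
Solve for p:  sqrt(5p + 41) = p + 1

p = 8

Square both sides: 5p + 41 = (p + 1)^2.
Expand and rearrange: p^2 - 3p - 40 = 0.
Solving gives p = 8 or p = -5.
Check each candidate in the original equation:
  p = 8: sqrt(81) = 9, while p + 1 = 9 — valid.
  p = -5: sqrt(16) = 4, while p + 1 = -4 — extraneous.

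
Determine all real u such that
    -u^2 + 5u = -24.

Bring every term to one side: -u^2 + 5u + 24 = 0.
Factor: -1(u - 8)(u + 3) = 0.
So u = 8 or u = -3.

u = -3 or u = 8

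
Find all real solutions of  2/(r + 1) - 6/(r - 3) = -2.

r = -1.6056 or r = 5.6056

Multiply both sides by (r + 1)(r - 3):
2(r - 3) - 6(r + 1) = -2(r + 1)(r - 3).
Expand and collect terms: -2r^2 + 8r + 18 = 0.
By the quadratic formula, r = (-8 +/- sqrt(208)) / -4, so r ~= -1.6056 or r ~= 5.6056.
Neither value makes a denominator zero (r != -1, r != 3), so both are valid.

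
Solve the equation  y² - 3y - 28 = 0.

Factor: (y - 7)(y + 4) = 0.
So y = 7 or y = -4.

y = -4 or y = 7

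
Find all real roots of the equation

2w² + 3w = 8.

w = -2.886 or w = 1.386

Rearrange to standard form: 2w² + 3w - 8 = 0.
Discriminant: (3)² − 4·2·(-8) = 73.
Quadratic formula: w = (-3 ± √73) / 4.
So w = -3/4 + √(73)/4 ≈ 1.386 or w = -√(73)/4 - 3/4 ≈ -2.886.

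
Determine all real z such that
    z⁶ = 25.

Let u = z³. The equation becomes u² - 25 = 0.
Factor: (u + 5)(u - 5) = 0, so u = -5 or u = 5.
z³ = -5 gives z = -∛(5) ≈ -1.71.
z³ = 5 gives z = ∛(5) ≈ 1.71.

z = -1.71 or z = 1.71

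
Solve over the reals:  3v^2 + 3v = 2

Rearrange to standard form: 3v^2 + 3v - 2 = 0.
Discriminant: (3)^2 - 4*3*(-2) = 33.
Quadratic formula: v = (-3 +/- sqrt(33)) / 6.
So v = -1/2 + sqrt(33)/6 ~= 0.4574 or v = -sqrt(33)/6 - 1/2 ~= -1.4574.

v = -1.4574 or v = 0.4574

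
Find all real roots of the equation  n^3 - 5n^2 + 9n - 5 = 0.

Possible rational roots are divisors of -5. Testing n = 1 gives 0, so (n - 1) is a factor.
Divide: n^3 - 5n^2 + 9n - 5 = (n - 1)(n^2 - 4n + 5).
The quadratic n^2 - 4n + 5 has discriminant -4 < 0, so no further real roots.

n = 1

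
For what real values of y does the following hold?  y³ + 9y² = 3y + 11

Rearrange: y³ + 9y² - 3y - 11 = 0.
Possible rational roots are divisors of -11. Testing y = -1 gives 0, so (y + 1) is a factor.
Divide: y³ + 9y² - 3y - 11 = (y + 1)(y² + 8y - 11).
Apply the quadratic formula to y² + 8y - 11 = 0: y = (-8 ± √108)/2, i.e. y ≈ 1.1962 or y ≈ -9.1962.

y = -9.1962 or y = -1 or y = 1.1962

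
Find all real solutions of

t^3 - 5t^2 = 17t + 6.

Rearrange: t^3 - 5t^2 - 17t - 6 = 0.
Possible rational roots are divisors of -6. Testing t = -2 gives 0, so (t + 2) is a factor.
Divide: t^3 - 5t^2 - 17t - 6 = (t + 2)(t^2 - 7t - 3).
Apply the quadratic formula to t^2 - 7t - 3 = 0: t = (7 +/- sqrt(61))/2, i.e. t ~= 7.4051 or t ~= -0.4051.

t = -2 or t = -0.4051 or t = 7.4051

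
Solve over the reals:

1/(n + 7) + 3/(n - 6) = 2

Multiply both sides by (n + 7)(n - 6):
(n - 6) + 3(n + 7) = 2(n + 7)(n - 6).
Expand and collect terms: 2n² - 2n - 99 = 0.
By the quadratic formula, n = (2 ± √796) / 4, so n ≈ 7.5534 or n ≈ -6.5534.
Neither value makes a denominator zero (n ≠ -7, n ≠ 6), so both are valid.

n = -6.5534 or n = 7.5534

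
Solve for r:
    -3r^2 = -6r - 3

Rearrange to standard form: -3r^2 + 6r + 3 = 0.
Discriminant: (6)^2 - 4*(-3)*3 = 72.
Quadratic formula: r = (-6 +/- sqrt(72)) / (-6).
So r = 1 - sqrt(2) ~= -0.4142 or r = 1 + sqrt(2) ~= 2.4142.

r = -0.4142 or r = 2.4142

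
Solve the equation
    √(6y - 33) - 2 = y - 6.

Isolate the radical: √(6y - 33) = y - 4.
Square both sides: 6y - 33 = (y - 4)².
Expand and rearrange: y² - 14y + 49 = 0.
This gives the repeated root y = 7.
Check in the original equation:
  y = 7: √(9) = 3, while y - 4 = 3 — valid.

y = 7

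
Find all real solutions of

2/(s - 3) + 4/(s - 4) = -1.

s = -2.3723 or s = 3.3723

Multiply both sides by (s - 3)(s - 4):
2(s - 4) + 4(s - 3) = -(s - 3)(s - 4).
Expand and collect terms: -s^2 + s + 8 = 0.
By the quadratic formula, s = (-1 +/- sqrt(33)) / -2, so s ~= -2.3723 or s ~= 3.3723.
Neither value makes a denominator zero (s != 3, s != 4), so both are valid.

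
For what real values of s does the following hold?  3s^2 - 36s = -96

Bring every term to one side: 3s^2 - 36s + 96 = 0.
Factor: 3(s - 8)(s - 4) = 0.
So s = 8 or s = 4.

s = 4 or s = 8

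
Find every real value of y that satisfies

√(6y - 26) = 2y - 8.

y = 4.5 or y = 5

Square both sides: 6y - 26 = (2y - 8)².
Expand and rearrange: 4y² - 38y + 90 = 0.
Solving gives y = 5 or y = 4.5.
Check each candidate in the original equation:
  y = 5: √(4) = 2, while 2y - 8 = 2 — valid.
  y = 4.5: √(1) = 1, while 2y - 8 = 1 — valid.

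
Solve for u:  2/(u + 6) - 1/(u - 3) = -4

u = -6.4872 or u = 3.2372

Multiply both sides by (u + 6)(u - 3):
2(u - 3) - (u + 6) = -4(u + 6)(u - 3).
Expand and collect terms: -4u^2 - 13u + 84 = 0.
By the quadratic formula, u = (13 +/- sqrt(1513)) / -8, so u ~= -6.4872 or u ~= 3.2372.
Neither value makes a denominator zero (u != -6, u != 3), so both are valid.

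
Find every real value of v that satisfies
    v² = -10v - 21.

v = -7 or v = -3

Bring every term to one side: v² + 10v + 21 = 0.
Factor: (v + 7)(v + 3) = 0.
So v = -7 or v = -3.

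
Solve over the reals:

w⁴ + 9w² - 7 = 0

Let u = w². The equation becomes u² + 9u - 7 = 0.
By the quadratic formula, u = -9/2 + √(109)/2 or u = -√(109)/2 - 9/2.
w² = -9/2 + √(109)/2 gives w = ±√(-9/2 + √(109)/2) ≈ ±0.8486.
w² = -√(109)/2 - 9/2 < 0 has no real solution.

w = -0.8486 or w = 0.8486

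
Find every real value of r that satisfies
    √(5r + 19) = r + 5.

r = -3 or r = -2

Square both sides: 5r + 19 = (r + 5)².
Expand and rearrange: r² + 5r + 6 = 0.
Solving gives r = -2 or r = -3.
Check each candidate in the original equation:
  r = -2: √(9) = 3, while r + 5 = 3 — valid.
  r = -3: √(4) = 2, while r + 5 = 2 — valid.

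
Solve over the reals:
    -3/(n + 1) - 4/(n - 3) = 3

n = -2.3333 or n = 2

Multiply both sides by (n + 1)(n - 3):
-3(n - 3) - 4(n + 1) = 3(n + 1)(n - 3).
Expand and collect terms: 3n² + n - 14 = 0.
Factor or apply the quadratic formula: n = 2 or n = -2.3333.
Neither value makes a denominator zero (n ≠ -1, n ≠ 3), so both are valid.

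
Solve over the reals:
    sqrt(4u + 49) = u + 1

Square both sides: 4u + 49 = (u + 1)^2.
Expand and rearrange: u^2 - 2u - 48 = 0.
Solving gives u = 8 or u = -6.
Check each candidate in the original equation:
  u = 8: sqrt(81) = 9, while u + 1 = 9 — valid.
  u = -6: sqrt(25) = 5, while u + 1 = -5 — extraneous.

u = 8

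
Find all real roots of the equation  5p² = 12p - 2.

p = 0.1802 or p = 2.2198

Rearrange to standard form: 5p² - 12p + 2 = 0.
Discriminant: (-12)² − 4·5·2 = 104.
Quadratic formula: p = (12 ± √104) / 10.
So p = √(26)/5 + 6/5 ≈ 2.2198 or p = 6/5 - √(26)/5 ≈ 0.1802.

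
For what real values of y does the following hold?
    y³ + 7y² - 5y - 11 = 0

Possible rational roots are divisors of -11. Testing y = -1 gives 0, so (y + 1) is a factor.
Divide: y³ + 7y² - 5y - 11 = (y + 1)(y² + 6y - 11).
Apply the quadratic formula to y² + 6y - 11 = 0: y = (-6 ± √80)/2, i.e. y ≈ 1.4721 or y ≈ -7.4721.

y = -7.4721 or y = -1 or y = 1.4721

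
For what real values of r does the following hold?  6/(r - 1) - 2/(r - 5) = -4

r = -0.3723 or r = 5.3723

Multiply both sides by (r - 1)(r - 5):
6(r - 5) - 2(r - 1) = -4(r - 1)(r - 5).
Expand and collect terms: -4r^2 + 20r + 8 = 0.
By the quadratic formula, r = (-20 +/- sqrt(528)) / -8, so r ~= -0.3723 or r ~= 5.3723.
Neither value makes a denominator zero (r != 1, r != 5), so both are valid.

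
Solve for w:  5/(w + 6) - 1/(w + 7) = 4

Multiply both sides by (w + 6)(w + 7):
5(w + 7) - (w + 6) = 4(w + 6)(w + 7).
Expand and collect terms: 4w² + 48w + 139 = 0.
By the quadratic formula, w = (-48 ± √80) / 8, so w ≈ -4.882 or w ≈ -7.118.
Neither value makes a denominator zero (w ≠ -6, w ≠ -7), so both are valid.

w = -7.118 or w = -4.882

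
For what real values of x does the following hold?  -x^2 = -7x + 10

Bring every term to one side: -x^2 + 7x - 10 = 0.
Factor: -1(x - 2)(x - 5) = 0.
So x = 2 or x = 5.

x = 2 or x = 5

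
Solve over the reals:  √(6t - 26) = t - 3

Square both sides: 6t - 26 = (t - 3)².
Expand and rearrange: t² - 12t + 35 = 0.
Solving gives t = 7 or t = 5.
Check each candidate in the original equation:
  t = 7: √(16) = 4, while t - 3 = 4 — valid.
  t = 5: √(4) = 2, while t - 3 = 2 — valid.

t = 5 or t = 7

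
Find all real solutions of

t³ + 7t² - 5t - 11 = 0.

t = -7.4721 or t = -1 or t = 1.4721

Possible rational roots are divisors of -11. Testing t = -1 gives 0, so (t + 1) is a factor.
Divide: t³ + 7t² - 5t - 11 = (t + 1)(t² + 6t - 11).
Apply the quadratic formula to t² + 6t - 11 = 0: t = (-6 ± √80)/2, i.e. t ≈ 1.4721 or t ≈ -7.4721.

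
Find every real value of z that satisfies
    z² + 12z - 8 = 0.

Discriminant: (12)² − 4·1·(-8) = 176.
Quadratic formula: z = (-12 ± √176) / 2.
So z = -6 + 2·√(11) ≈ 0.6332 or z = -2·√(11) - 6 ≈ -12.6332.

z = -12.6332 or z = 0.6332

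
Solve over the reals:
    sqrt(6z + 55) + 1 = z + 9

z = -1

Isolate the radical: sqrt(6z + 55) = z + 8.
Square both sides: 6z + 55 = (z + 8)^2.
Expand and rearrange: z^2 + 10z + 9 = 0.
Solving gives z = -1 or z = -9.
Check each candidate in the original equation:
  z = -1: sqrt(49) = 7, while z + 8 = 7 — valid.
  z = -9: sqrt(1) = 1, while z + 8 = -1 — extraneous.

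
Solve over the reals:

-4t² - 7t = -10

Rearrange to standard form: -4t² - 7t + 10 = 0.
Discriminant: (-7)² − 4·(-4)·10 = 209.
Quadratic formula: t = (7 ± √209) / (-8).
So t = -√(209)/8 - 7/8 ≈ -2.6821 or t = -7/8 + √(209)/8 ≈ 0.9321.

t = -2.6821 or t = 0.9321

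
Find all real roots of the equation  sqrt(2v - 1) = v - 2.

Square both sides: 2v - 1 = (v - 2)^2.
Expand and rearrange: v^2 - 6v + 5 = 0.
Solving gives v = 5 or v = 1.
Check each candidate in the original equation:
  v = 5: sqrt(9) = 3, while v - 2 = 3 — valid.
  v = 1: sqrt(1) = 1, while v - 2 = -1 — extraneous.

v = 5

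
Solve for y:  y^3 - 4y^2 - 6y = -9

Rearrange: y^3 - 4y^2 - 6y + 9 = 0.
Possible rational roots are divisors of 9. Testing y = 1 gives 0, so (y - 1) is a factor.
Divide: y^3 - 4y^2 - 6y + 9 = (y - 1)(y^2 - 3y - 9).
Apply the quadratic formula to y^2 - 3y - 9 = 0: y = (3 +/- sqrt(45))/2, i.e. y ~= 4.8541 or y ~= -1.8541.

y = -1.8541 or y = 1 or y = 4.8541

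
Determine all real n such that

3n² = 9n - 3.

Rearrange to standard form: 3n² - 9n + 3 = 0.
Discriminant: (-9)² − 4·3·3 = 45.
Quadratic formula: n = (9 ± √45) / 6.
So n = √(5)/2 + 3/2 ≈ 2.618 or n = 3/2 - √(5)/2 ≈ 0.382.

n = 0.382 or n = 2.618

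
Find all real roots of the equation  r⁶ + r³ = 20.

r = -1.71 or r = 1.5874

Let u = r³. The equation becomes u² + u - 20 = 0.
Factor: (u - 4)(u + 5) = 0, so u = 4 or u = -5.
r³ = 4 gives r = ∛(4) ≈ 1.5874.
r³ = -5 gives r = -∛(5) ≈ -1.71.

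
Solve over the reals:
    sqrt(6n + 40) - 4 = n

n = 4

Isolate the radical: sqrt(6n + 40) = n + 4.
Square both sides: 6n + 40 = (n + 4)^2.
Expand and rearrange: n^2 + 2n - 24 = 0.
Solving gives n = 4 or n = -6.
Check each candidate in the original equation:
  n = 4: sqrt(64) = 8, while n + 4 = 8 — valid.
  n = -6: sqrt(4) = 2, while n + 4 = -2 — extraneous.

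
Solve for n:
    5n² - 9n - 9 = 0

n = -0.7155 or n = 2.5155

Discriminant: (-9)² − 4·5·(-9) = 261.
Quadratic formula: n = (9 ± √261) / 10.
So n = 9/10 + 3·√(29)/10 ≈ 2.5155 or n = 9/10 - 3·√(29)/10 ≈ -0.7155.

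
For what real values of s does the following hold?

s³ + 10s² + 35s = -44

Rearrange: s³ + 10s² + 35s + 44 = 0.
Possible rational roots are divisors of 44. Testing s = -4 gives 0, so (s + 4) is a factor.
Divide: s³ + 10s² + 35s + 44 = (s + 4)(s² + 6s + 11).
The quadratic s² + 6s + 11 has discriminant -8 < 0, so no further real roots.

s = -4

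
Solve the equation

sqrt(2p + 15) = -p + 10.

Square both sides: 2p + 15 = (-p + 10)^2.
Expand and rearrange: p^2 - 22p + 85 = 0.
Solving gives p = 17 or p = 5.
Check each candidate in the original equation:
  p = 17: sqrt(49) = 7, while -p + 10 = -7 — extraneous.
  p = 5: sqrt(25) = 5, while -p + 10 = 5 — valid.

p = 5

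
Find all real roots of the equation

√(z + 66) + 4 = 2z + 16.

Isolate the radical: √(z + 66) = 2z + 12.
Square both sides: z + 66 = (2z + 12)².
Expand and rearrange: 4z² + 47z + 78 = 0.
Solving gives z = -2 or z = -9.75.
Check each candidate in the original equation:
  z = -2: √(64) = 8, while 2z + 12 = 8 — valid.
  z = -9.75: √(56.25) = 7.5, while 2z + 12 = -7.5 — extraneous.

z = -2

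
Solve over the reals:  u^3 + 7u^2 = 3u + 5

u = -7.3166 or u = -0.6834 or u = 1

Rearrange: u^3 + 7u^2 - 3u - 5 = 0.
Possible rational roots are divisors of -5. Testing u = 1 gives 0, so (u - 1) is a factor.
Divide: u^3 + 7u^2 - 3u - 5 = (u - 1)(u^2 + 8u + 5).
Apply the quadratic formula to u^2 + 8u + 5 = 0: u = (-8 +/- sqrt(44))/2, i.e. u ~= -0.6834 or u ~= -7.3166.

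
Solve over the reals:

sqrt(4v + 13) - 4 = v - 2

Isolate the radical: sqrt(4v + 13) = v + 2.
Square both sides: 4v + 13 = (v + 2)^2.
Expand and rearrange: v^2 - 9 = 0.
Solving gives v = 3 or v = -3.
Check each candidate in the original equation:
  v = 3: sqrt(25) = 5, while v + 2 = 5 — valid.
  v = -3: sqrt(1) = 1, while v + 2 = -1 — extraneous.

v = 3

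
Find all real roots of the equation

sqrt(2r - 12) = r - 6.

Square both sides: 2r - 12 = (r - 6)^2.
Expand and rearrange: r^2 - 14r + 48 = 0.
Solving gives r = 8 or r = 6.
Check each candidate in the original equation:
  r = 8: sqrt(4) = 2, while r - 6 = 2 — valid.
  r = 6: sqrt(0) = 0, while r - 6 = 0 — valid.

r = 6 or r = 8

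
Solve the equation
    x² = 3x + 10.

x = -2 or x = 5

Bring every term to one side: x² - 3x - 10 = 0.
Factor: (x - 5)(x + 2) = 0.
So x = 5 or x = -2.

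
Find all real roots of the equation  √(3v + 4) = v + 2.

v = -1 or v = 0

Square both sides: 3v + 4 = (v + 2)².
Expand and rearrange: v² + v = 0.
Solving gives v = 0 or v = -1.
Check each candidate in the original equation:
  v = 0: √(4) = 2, while v + 2 = 2 — valid.
  v = -1: √(1) = 1, while v + 2 = 1 — valid.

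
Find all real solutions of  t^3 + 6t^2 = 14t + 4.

t = -7.7417 or t = -0.2583 or t = 2

Rearrange: t^3 + 6t^2 - 14t - 4 = 0.
Possible rational roots are divisors of -4. Testing t = 2 gives 0, so (t - 2) is a factor.
Divide: t^3 + 6t^2 - 14t - 4 = (t - 2)(t^2 + 8t + 2).
Apply the quadratic formula to t^2 + 8t + 2 = 0: t = (-8 +/- sqrt(56))/2, i.e. t ~= -0.2583 or t ~= -7.7417.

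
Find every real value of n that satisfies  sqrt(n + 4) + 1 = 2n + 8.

n = -3

Isolate the radical: sqrt(n + 4) = 2n + 7.
Square both sides: n + 4 = (2n + 7)^2.
Expand and rearrange: 4n^2 + 27n + 45 = 0.
Solving gives n = -3 or n = -3.75.
Check each candidate in the original equation:
  n = -3: sqrt(1) = 1, while 2n + 7 = 1 — valid.
  n = -3.75: sqrt(0.25) = 0.5, while 2n + 7 = -0.5 — extraneous.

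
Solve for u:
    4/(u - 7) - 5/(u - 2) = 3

u = 0.6215 or u = 8.0452

Multiply both sides by (u - 7)(u - 2):
4(u - 2) - 5(u - 7) = 3(u - 7)(u - 2).
Expand and collect terms: 3u^2 - 26u + 15 = 0.
By the quadratic formula, u = (26 +/- sqrt(496)) / 6, so u ~= 8.0452 or u ~= 0.6215.
Neither value makes a denominator zero (u != 7, u != 2), so both are valid.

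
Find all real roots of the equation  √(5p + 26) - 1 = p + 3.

Isolate the radical: √(5p + 26) = p + 4.
Square both sides: 5p + 26 = (p + 4)².
Expand and rearrange: p² + 3p - 10 = 0.
Solving gives p = 2 or p = -5.
Check each candidate in the original equation:
  p = 2: √(36) = 6, while p + 4 = 6 — valid.
  p = -5: √(1) = 1, while p + 4 = -1 — extraneous.

p = 2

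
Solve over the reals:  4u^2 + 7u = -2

Rearrange to standard form: 4u^2 + 7u + 2 = 0.
Discriminant: (7)^2 - 4*4*2 = 17.
Quadratic formula: u = (-7 +/- sqrt(17)) / 8.
So u = -7/8 + sqrt(17)/8 ~= -0.3596 or u = -7/8 - sqrt(17)/8 ~= -1.3904.

u = -1.3904 or u = -0.3596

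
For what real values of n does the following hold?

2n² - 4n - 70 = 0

n = -5 or n = 7

Factor: 2(n + 5)(n - 7) = 0.
So n = -5 or n = 7.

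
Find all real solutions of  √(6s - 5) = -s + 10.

Square both sides: 6s - 5 = (-s + 10)².
Expand and rearrange: s² - 26s + 105 = 0.
Solving gives s = 21 or s = 5.
Check each candidate in the original equation:
  s = 21: √(121) = 11, while -s + 10 = -11 — extraneous.
  s = 5: √(25) = 5, while -s + 10 = 5 — valid.

s = 5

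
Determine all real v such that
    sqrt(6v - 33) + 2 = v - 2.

Isolate the radical: sqrt(6v - 33) = v - 4.
Square both sides: 6v - 33 = (v - 4)^2.
Expand and rearrange: v^2 - 14v + 49 = 0.
This gives the repeated root v = 7.
Check in the original equation:
  v = 7: sqrt(9) = 3, while v - 4 = 3 — valid.

v = 7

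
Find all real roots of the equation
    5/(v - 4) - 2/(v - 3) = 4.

v = 2.75 or v = 5

Multiply both sides by (v - 4)(v - 3):
5(v - 3) - 2(v - 4) = 4(v - 4)(v - 3).
Expand and collect terms: 4v^2 - 31v + 55 = 0.
Factor or apply the quadratic formula: v = 5 or v = 2.75.
Neither value makes a denominator zero (v != 4, v != 3), so both are valid.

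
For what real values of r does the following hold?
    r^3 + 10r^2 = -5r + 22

Rearrange: r^3 + 10r^2 + 5r - 22 = 0.
Possible rational roots are divisors of -22. Testing r = -2 gives 0, so (r + 2) is a factor.
Divide: r^3 + 10r^2 + 5r - 22 = (r + 2)(r^2 + 8r - 11).
Apply the quadratic formula to r^2 + 8r - 11 = 0: r = (-8 +/- sqrt(108))/2, i.e. r ~= 1.1962 or r ~= -9.1962.

r = -9.1962 or r = -2 or r = 1.1962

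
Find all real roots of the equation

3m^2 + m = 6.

Rearrange to standard form: 3m^2 + m - 6 = 0.
Discriminant: (1)^2 - 4*3*(-6) = 73.
Quadratic formula: m = (-1 +/- sqrt(73)) / 6.
So m = -1/6 + sqrt(73)/6 ~= 1.2573 or m = -sqrt(73)/6 - 1/6 ~= -1.5907.

m = -1.5907 or m = 1.2573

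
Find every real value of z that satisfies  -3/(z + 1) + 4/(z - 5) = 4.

z = -1.652 or z = 5.902

Multiply both sides by (z + 1)(z - 5):
-3(z - 5) + 4(z + 1) = 4(z + 1)(z - 5).
Expand and collect terms: 4z^2 - 17z - 39 = 0.
By the quadratic formula, z = (17 +/- sqrt(913)) / 8, so z ~= 5.902 or z ~= -1.652.
Neither value makes a denominator zero (z != -1, z != 5), so both are valid.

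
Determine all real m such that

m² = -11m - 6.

m = -10.4244 or m = -0.5756

Rearrange to standard form: m² + 11m + 6 = 0.
Discriminant: (11)² − 4·1·6 = 97.
Quadratic formula: m = (-11 ± √97) / 2.
So m = -11/2 + √(97)/2 ≈ -0.5756 or m = -11/2 - √(97)/2 ≈ -10.4244.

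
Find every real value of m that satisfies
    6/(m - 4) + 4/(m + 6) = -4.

Multiply both sides by (m - 4)(m + 6):
6(m + 6) + 4(m - 4) = -4(m - 4)(m + 6).
Expand and collect terms: -4m² - 18m + 76 = 0.
By the quadratic formula, m = (18 ± √1540) / -8, so m ≈ -7.1554 or m ≈ 2.6554.
Neither value makes a denominator zero (m ≠ 4, m ≠ -6), so both are valid.

m = -7.1554 or m = 2.6554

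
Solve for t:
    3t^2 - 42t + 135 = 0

t = 5 or t = 9

Factor: 3(t - 5)(t - 9) = 0.
So t = 5 or t = 9.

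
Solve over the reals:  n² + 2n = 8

Bring every term to one side: n² + 2n - 8 = 0.
Factor: (n - 2)(n + 4) = 0.
So n = 2 or n = -4.

n = -4 or n = 2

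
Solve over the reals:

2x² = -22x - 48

Bring every term to one side: 2x² + 22x + 48 = 0.
Factor: 2(x + 8)(x + 3) = 0.
So x = -8 or x = -3.

x = -8 or x = -3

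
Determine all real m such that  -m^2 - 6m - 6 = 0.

Discriminant: (-6)^2 - 4*(-1)*(-6) = 12.
Quadratic formula: m = (6 +/- sqrt(12)) / (-2).
So m = -3 - sqrt(3) ~= -4.7321 or m = -3 + sqrt(3) ~= -1.2679.

m = -4.7321 or m = -1.2679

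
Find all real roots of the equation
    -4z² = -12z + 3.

Rearrange to standard form: -4z² + 12z - 3 = 0.
Discriminant: (12)² − 4·(-4)·(-3) = 96.
Quadratic formula: z = (-12 ± √96) / (-8).
So z = 3/2 - √(6)/2 ≈ 0.2753 or z = √(6)/2 + 3/2 ≈ 2.7247.

z = 0.2753 or z = 2.7247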